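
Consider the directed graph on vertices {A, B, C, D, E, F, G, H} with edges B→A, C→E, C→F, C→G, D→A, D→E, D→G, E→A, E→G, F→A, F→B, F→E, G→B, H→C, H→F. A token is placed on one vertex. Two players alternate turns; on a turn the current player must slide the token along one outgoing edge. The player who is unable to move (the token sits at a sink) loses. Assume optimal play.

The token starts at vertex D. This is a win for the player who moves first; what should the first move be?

Build the W/L table. Terminal = L. A non-terminal position is W if it has a move to some L; otherwise it is L.
Every edge goes from a vertex to one that appears earlier in the order A, B, G, E, F, C, H, D, so processing vertices in that order labels each vertex after all of its successors.
A: no outgoing edge → L
B: can move to A, which is L ⇒ W
G: the only move is to B(W), a W ⇒ L
E: can move to G, which is L ⇒ W
F: can move to A, which is L ⇒ W
C: can move to G, which is L ⇒ W
H: moves to C(W), F(W); every one is W ⇒ L
D: can move to G, which is L ⇒ W
From D, the L positions reachable in one move are: G, A. Any move reaching one of these is winning.

Move to G.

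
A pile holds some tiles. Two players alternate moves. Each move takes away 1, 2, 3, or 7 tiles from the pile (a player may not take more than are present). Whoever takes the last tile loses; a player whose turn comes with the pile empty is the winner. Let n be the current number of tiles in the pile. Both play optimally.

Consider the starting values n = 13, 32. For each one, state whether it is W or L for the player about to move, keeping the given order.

13: L, 32: W

Compute win/loss labels from the base case upward. A position with no move is W. Any other position is W if it can reach an L in one move, else L.
n=0: no move; the opponent has just taken the last tile and therefore loses → W
n=1: L (sole option 0(W) is W)
n=2: W (go to 1, an L position)
n=3: W (go to 1, an L position)
n=4: W (go to 1, an L position)
n=5: L (options 4(W), 3(W), 2(W) are all W)
n=6: W (go to 5, an L position)
n=7: W (go to 5, an L position)
n=8: W (go to 5, an L position)
n=9: L (options 8(W), 7(W), 6(W), 2(W) are all W)
n=10: W (go to 9, an L position)
n=11: W (go to 9, an L position)
n=12: W (go to 9, an L position)
n=13: L (options 12(W), 11(W), 10(W), 6(W) are all W)
n=14: W (go to 13, an L position)
n=15: W (go to 13, an L position)
n=16: W (go to 13, an L position)
n=17: L (options 16(W), 15(W), 14(W), 10(W) are all W)
n=18: W (go to 17, an L position)
n=19: W (go to 17, an L position)
n=20: W (go to 17, an L position)
n=21: L (options 20(W), 19(W), 18(W), 14(W) are all W)
n=22: W (go to 21, an L position)
n=23: W (go to 21, an L position)
n=24: W (go to 21, an L position)
n=25: L (options 24(W), 23(W), 22(W), 18(W) are all W)
n=26: W (go to 25, an L position)
n=27: W (go to 25, an L position)
n=28: W (go to 25, an L position)
n=29: L (options 28(W), 27(W), 26(W), 22(W) are all W)
n=30: W (go to 29, an L position)
n=31: W (go to 29, an L position)
n=32: W (go to 29, an L position)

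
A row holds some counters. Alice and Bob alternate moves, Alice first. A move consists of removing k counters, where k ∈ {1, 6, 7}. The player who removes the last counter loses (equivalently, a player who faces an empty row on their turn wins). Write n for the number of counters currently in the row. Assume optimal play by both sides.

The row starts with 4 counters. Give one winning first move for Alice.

Compute win/loss labels from the base case upward. A position with no move is W. Any other position is W if it can reach an L in one move, else L.
n=0: no move; the opponent has just taken the last counter and therefore loses → W
n=1: the only move is to 0(W), a W ⇒ L
n=2: can move to 1, which is L ⇒ W
n=3: the only move is to 2(W), a W ⇒ L
n=4: can move to 3, which is L ⇒ W
From 4, the L positions reachable in one move are: 3.

Remove 1, leaving 3.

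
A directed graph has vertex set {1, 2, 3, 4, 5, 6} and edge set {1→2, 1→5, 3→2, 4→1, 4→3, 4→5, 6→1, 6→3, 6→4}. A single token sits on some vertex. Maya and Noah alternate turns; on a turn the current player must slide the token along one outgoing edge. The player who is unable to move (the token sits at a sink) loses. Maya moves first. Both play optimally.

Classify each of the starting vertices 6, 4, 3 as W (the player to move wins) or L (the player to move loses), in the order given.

6: L, 4: W, 3: W

Build the W/L table. Terminal = L. A non-terminal position is W if it has a move to some L; otherwise it is L.
Every edge goes from a vertex to one that appears earlier in the order 5, 2, 1, 3, 4, 6, so processing vertices in that order labels each vertex after all of its successors.
5: no outgoing edge → L
2: no outgoing edge → L
1: reaches L-position 2 → W
3: reaches L-position 2 → W
4: reaches L-position 5 → W
6: only reaches 4(W), 3(W), 1(W), all W → L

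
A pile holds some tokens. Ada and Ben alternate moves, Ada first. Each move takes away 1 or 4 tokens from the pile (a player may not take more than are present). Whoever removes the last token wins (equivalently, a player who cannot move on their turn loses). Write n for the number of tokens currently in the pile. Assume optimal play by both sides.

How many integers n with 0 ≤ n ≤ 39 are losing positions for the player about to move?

16

Compute win/loss labels from the base case upward. A position with no move is L. Any other position is W if it can reach an L in one move, else L.
n=0: no move → L
n=1: reaches L-position 0 → W
n=2: only reaches 1(W), which is W → L
n=3: reaches L-position 2 → W
n=4: reaches L-position 0 → W
n=5: only reaches 4(W), 1(W), all W → L
n=6: reaches L-position 5 → W
n=7: only reaches 6(W), 3(W), all W → L
n=8: reaches L-position 7 → W
n=9: reaches L-position 5 → W
n=10: only reaches 9(W), 6(W), all W → L
n=11: reaches L-position 10 → W
n=12: only reaches 11(W), 8(W), all W → L
n=13: reaches L-position 12 → W
n=14: reaches L-position 10 → W
n=15: only reaches 14(W), 11(W), all W → L
n=16: reaches L-position 15 → W
n=17: only reaches 16(W), 13(W), all W → L
n=18: reaches L-position 17 → W
n=19: reaches L-position 15 → W
n=20: only reaches 19(W), 16(W), all W → L
n=21: reaches L-position 20 → W
n=22: only reaches 21(W), 18(W), all W → L
n=23: reaches L-position 22 → W
n=24: reaches L-position 20 → W
n=25: only reaches 24(W), 21(W), all W → L
n=26: reaches L-position 25 → W
n=27: only reaches 26(W), 23(W), all W → L
n=28: reaches L-position 27 → W
n=29: reaches L-position 25 → W
n=30: only reaches 29(W), 26(W), all W → L
n=31: reaches L-position 30 → W
n=32: only reaches 31(W), 28(W), all W → L
n=33: reaches L-position 32 → W
n=34: reaches L-position 30 → W
n=35: only reaches 34(W), 31(W), all W → L
n=36: reaches L-position 35 → W
n=37: only reaches 36(W), 33(W), all W → L
n=38: reaches L-position 37 → W
n=39: reaches L-position 35 → W
L entries with 0 ≤ n ≤ 39: n = 0, 2, 5, 7, 10, 12, 15, 17, 20, 22, 25, 27, 30, 32, 35, 37; that makes 16.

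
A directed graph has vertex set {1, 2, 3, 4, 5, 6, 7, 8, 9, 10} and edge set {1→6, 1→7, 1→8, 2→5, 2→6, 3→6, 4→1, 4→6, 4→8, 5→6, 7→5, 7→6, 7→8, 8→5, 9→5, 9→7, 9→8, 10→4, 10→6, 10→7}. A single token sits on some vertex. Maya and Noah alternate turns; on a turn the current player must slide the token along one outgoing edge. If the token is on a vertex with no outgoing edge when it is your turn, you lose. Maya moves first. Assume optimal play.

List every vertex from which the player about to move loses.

6, 8

Work bottom-up. With no move the player to move loses. Otherwise the position is W if at least one move leads to an L position for the opponent, and L if every move leads to a W.
Every edge goes from a vertex to one that appears earlier in the order 6, 5, 2, 8, 7, 1, 4, 3, 10, 9, so processing vertices in that order labels each vertex after all of its successors.
6: no outgoing edge → L
5: reaches L-position 6 → W
2: reaches L-position 6 → W
8: only reaches 5(W), which is W → L
7: reaches L-position 8 → W
1: reaches L-position 8 → W
4: reaches L-position 8 → W
3: reaches L-position 6 → W
10: reaches L-position 6 → W
9: reaches L-position 8 → W
The losing starting vertices are exactly the entries labelled L in this table (2 of them).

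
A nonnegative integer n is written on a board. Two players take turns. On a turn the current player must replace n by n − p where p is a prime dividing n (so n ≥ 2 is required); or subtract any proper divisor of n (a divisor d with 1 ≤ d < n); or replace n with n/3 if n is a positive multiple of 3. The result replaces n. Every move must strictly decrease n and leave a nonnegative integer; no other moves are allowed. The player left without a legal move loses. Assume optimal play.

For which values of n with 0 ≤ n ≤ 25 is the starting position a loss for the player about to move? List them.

0, 1, 4, 9, 14, 20

Label each position W (a win for the player to move) or L (a loss). A position with no legal move is L; any other position is W exactly when some move reaches an L, and L when every move reaches a W.
n=0: no move → L
n=1: no move → L
n=2: W (go to 0, an L position)
n=3: W (go to 0, an L position)
n=4: L (options 2(W), 3(W) are all W)
n=5: W (go to 0, an L position)
n=6: W (go to 4, an L position)
n=7: W (go to 0, an L position)
n=8: W (go to 4, an L position)
n=9: L (options 3(W), 6(W), 8(W) are all W)
n=10: W (go to 9, an L position)
n=11: W (go to 0, an L position)
n=12: W (go to 4, an L position)
n=13: W (go to 0, an L position)
n=14: L (options 7(W), 12(W), 13(W) are all W)
n=15: W (go to 14, an L position)
n=16: W (go to 14, an L position)
n=17: W (go to 0, an L position)
n=18: W (go to 9, an L position)
n=19: W (go to 0, an L position)
n=20: L (options 10(W), 15(W), 16(W), 18(W), 19(W) are all W)
n=21: W (go to 14, an L position)
n=22: W (go to 20, an L position)
n=23: W (go to 0, an L position)
n=24: W (go to 20, an L position)
n=25: W (go to 20, an L position)
Reading off the rows marked L gives the requested list; there are 6 such values of n.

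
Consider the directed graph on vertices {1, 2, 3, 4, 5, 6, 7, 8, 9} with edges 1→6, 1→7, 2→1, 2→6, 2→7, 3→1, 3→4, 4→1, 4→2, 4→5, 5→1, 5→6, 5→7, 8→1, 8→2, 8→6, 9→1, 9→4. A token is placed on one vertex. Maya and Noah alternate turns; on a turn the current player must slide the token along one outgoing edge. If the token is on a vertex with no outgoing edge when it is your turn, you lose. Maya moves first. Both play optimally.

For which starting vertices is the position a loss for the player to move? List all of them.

4, 6, 7

Positions with no move are L. A position that does have a move is losing for the player to move precisely when every available move leads to a winning position for the opponent. Fill in the labels:
Every edge goes from a vertex to one that appears earlier in the order 7, 6, 1, 2, 5, 4, 8, 3, 9, so processing vertices in that order labels each vertex after all of its successors.
7: no outgoing edge → L
6: no outgoing edge → L
1: reaches L-position 6 → W
2: reaches L-position 6 → W
5: reaches L-position 6 → W
4: only reaches 5(W), 2(W), 1(W), all W → L
8: reaches L-position 6 → W
3: reaches L-position 4 → W
9: reaches L-position 4 → W
Reading off the rows marked L gives the requested list; there are 3 such vertices.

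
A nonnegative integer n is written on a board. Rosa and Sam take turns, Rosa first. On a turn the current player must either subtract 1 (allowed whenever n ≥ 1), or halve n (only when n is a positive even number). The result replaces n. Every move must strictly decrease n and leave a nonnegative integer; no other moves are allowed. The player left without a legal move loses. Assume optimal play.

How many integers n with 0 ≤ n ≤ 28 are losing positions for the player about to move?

14

Work bottom-up. With no move the player to move loses. Otherwise the position is W if at least one move leads to an L position for the opponent, and L if every move leads to a W.
n=0: no move → L
n=1: →0(L), so W
n=2: →1(W) only, which is W, so L
n=3: →2(L), so W
n=4: →2(L), so W
n=5: →4(W) only, which is W, so L
n=6: →5(L), so W
n=7: →6(W) only, which is W, so L
n=8: →7(L), so W
n=9: →8(W) only, which is W, so L
n=10: →5(L), so W
n=11: →10(W) only, which is W, so L
n=12: →11(L), so W
n=13: →12(W) only, which is W, so L
n=14: →7(L), so W
n=15: →14(W) only, which is W, so L
n=16: →15(L), so W
n=17: →16(W) only, which is W, so L
n=18: →9(L), so W
n=19: →18(W) only, which is W, so L
n=20: →19(L), so W
n=21: →20(W) only, which is W, so L
n=22: →11(L), so W
n=23: →22(W) only, which is W, so L
n=24: →23(L), so W
n=25: →24(W) only, which is W, so L
n=26: →13(L), so W
n=27: →26(W) only, which is W, so L
n=28: →27(L), so W
L entries with 0 ≤ n ≤ 28: n = 0, 2, 5, 7, 9, 11, 13, 15, 17, 19, 21, 23, 25, 27; that makes 14.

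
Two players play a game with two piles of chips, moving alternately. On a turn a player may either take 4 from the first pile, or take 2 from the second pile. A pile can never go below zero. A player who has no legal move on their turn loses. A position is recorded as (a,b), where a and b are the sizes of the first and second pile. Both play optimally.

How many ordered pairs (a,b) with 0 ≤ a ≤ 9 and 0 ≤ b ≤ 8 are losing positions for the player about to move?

46

Classify positions by backward induction: terminal positions (no move available) are L. From any other position, the mover wins iff some move reaches an L.
Every move lowers a or b (never raises either), so fill the grid row by row in increasing a, and left to right within a row: each cell's successors are then already labelled.
      b=0  b=1  b=2  b=3  b=4  b=5  b=6  b=7  b=8
a=0:    L    L    W    W    L    L    W    W    L
a=1:    L    L    W    W    L    L    W    W    L
a=2:    L    L    W    W    L    L    W    W    L
a=3:    L    L    W    W    L    L    W    W    L
a=4:    W    W    L    L    W    W    L    L    W
a=5:    W    W    L    L    W    W    L    L    W
a=6:    W    W    L    L    W    W    L    L    W
a=7:    W    W    L    L    W    W    L    L    W
a=8:    L    L    W    W    L    L    W    W    L
a=9:    L    L    W    W    L    L    W    W    L
Cells with no legal move (terminal, hence L): (0,0), (0,1), (1,0), (1,1), (2,0), (2,1), (3,0), (3,1).
The remaining L cells, each justified by listing all of its moves:
(0,4): →(0,2)(W) only, which is W, so L
(0,5): →(0,3)(W) only, which is W, so L
(0,8): →(0,6)(W) only, which is W, so L
(1,4): →(1,2)(W) only, which is W, so L
(1,5): →(1,3)(W) only, which is W, so L
(1,8): →(1,6)(W) only, which is W, so L
(2,4): →(2,2)(W) only, which is W, so L
(2,5): →(2,3)(W) only, which is W, so L
(2,8): →(2,6)(W) only, which is W, so L
(3,4): →(3,2)(W) only, which is W, so L
(3,5): →(3,3)(W) only, which is W, so L
(3,8): →(3,6)(W) only, which is W, so L
(4,2): →(0,2)(W), (4,0)(W) — all W, so L
(4,3): →(0,3)(W), (4,1)(W) — all W, so L
(4,6): →(0,6)(W), (4,4)(W) — all W, so L
(4,7): →(0,7)(W), (4,5)(W) — all W, so L
(5,2): →(1,2)(W), (5,0)(W) — all W, so L
(5,3): →(1,3)(W), (5,1)(W) — all W, so L
(5,6): →(1,6)(W), (5,4)(W) — all W, so L
(5,7): →(1,7)(W), (5,5)(W) — all W, so L
(6,2): →(2,2)(W), (6,0)(W) — all W, so L
(6,3): →(2,3)(W), (6,1)(W) — all W, so L
(6,6): →(2,6)(W), (6,4)(W) — all W, so L
(6,7): →(2,7)(W), (6,5)(W) — all W, so L
(7,2): →(3,2)(W), (7,0)(W) — all W, so L
(7,3): →(3,3)(W), (7,1)(W) — all W, so L
(7,6): →(3,6)(W), (7,4)(W) — all W, so L
(7,7): →(3,7)(W), (7,5)(W) — all W, so L
(8,0): →(4,0)(W) only, which is W, so L
(8,1): →(4,1)(W) only, which is W, so L
(8,4): →(4,4)(W), (8,2)(W) — all W, so L
(8,5): →(4,5)(W), (8,3)(W) — all W, so L
(8,8): →(4,8)(W), (8,6)(W) — all W, so L
(9,0): →(5,0)(W) only, which is W, so L
(9,1): →(5,1)(W) only, which is W, so L
(9,4): →(5,4)(W), (9,2)(W) — all W, so L
(9,5): →(5,5)(W), (9,3)(W) — all W, so L
(9,8): →(5,8)(W), (9,6)(W) — all W, so L
Every other cell has at least one move into one of the L cells above, so it is W.
L cells per row: a=0: 5, a=1: 5, a=2: 5, a=3: 5, a=4: 4, a=5: 4, a=6: 4, a=7: 4, a=8: 5, a=9: 5; total 46.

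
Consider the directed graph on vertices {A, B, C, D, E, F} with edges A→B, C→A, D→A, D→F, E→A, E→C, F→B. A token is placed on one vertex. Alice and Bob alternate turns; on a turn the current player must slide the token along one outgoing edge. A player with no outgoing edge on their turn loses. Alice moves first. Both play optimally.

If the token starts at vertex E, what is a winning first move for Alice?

Move to C.

Classify positions by backward induction: terminal positions (no move available) are L. From any other position, the mover wins iff some move reaches an L.
Every edge goes from a vertex to one that appears earlier in the order B, A, F, C, D, E, so processing vertices in that order labels each vertex after all of its successors.
B: no outgoing edge → L
A: W (go to B, an L position)
F: W (go to B, an L position)
C: L (sole option A(W) is W)
D: L (options F(W), A(W) are all W)
E: W (go to C, an L position)
From E, the L positions reachable in one move are: C.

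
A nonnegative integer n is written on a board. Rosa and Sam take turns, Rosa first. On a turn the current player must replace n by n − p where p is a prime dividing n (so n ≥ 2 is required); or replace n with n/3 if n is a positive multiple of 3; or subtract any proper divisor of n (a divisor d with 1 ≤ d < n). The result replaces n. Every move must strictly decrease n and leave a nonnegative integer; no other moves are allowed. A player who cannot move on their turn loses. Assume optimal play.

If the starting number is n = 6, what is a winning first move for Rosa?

Label each position W (a win for the player to move) or L (a loss). A position with no legal move is L; any other position is W exactly when some move reaches an L, and L when every move reaches a W.
n=0: no move → L
n=1: no move → L
n=2: reaches L-position 0 → W
n=3: reaches L-position 0 → W
n=4: only reaches 2(W), 3(W), all W → L
n=5: reaches L-position 0 → W
n=6: reaches L-position 4 → W
From 6, the L positions reachable in one move are: 4.

Move to 4.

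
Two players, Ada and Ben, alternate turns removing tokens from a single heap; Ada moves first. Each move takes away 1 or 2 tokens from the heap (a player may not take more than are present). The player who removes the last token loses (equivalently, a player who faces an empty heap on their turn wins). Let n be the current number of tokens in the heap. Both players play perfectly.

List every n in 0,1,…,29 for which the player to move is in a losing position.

Classify positions by backward induction: terminal positions (no move available) are W. From any other position, the mover wins iff some move reaches an L.
n=0: no move; the opponent has just taken the last token and therefore loses → W
n=1: only reaches 0(W), which is W → L
n=2: reaches L-position 1 → W
n=3: reaches L-position 1 → W
n=4: only reaches 3(W), 2(W), all W → L
n=5: reaches L-position 4 → W
n=6: reaches L-position 4 → W
n=7: only reaches 6(W), 5(W), all W → L
n=8: reaches L-position 7 → W
n=9: reaches L-position 7 → W
n=10: only reaches 9(W), 8(W), all W → L
n=11: reaches L-position 10 → W
n=12: reaches L-position 10 → W
n=13: only reaches 12(W), 11(W), all W → L
n=14: reaches L-position 13 → W
n=15: reaches L-position 13 → W
n=16: only reaches 15(W), 14(W), all W → L
n=17: reaches L-position 16 → W
n=18: reaches L-position 16 → W
n=19: only reaches 18(W), 17(W), all W → L
n=20: reaches L-position 19 → W
n=21: reaches L-position 19 → W
n=22: only reaches 21(W), 20(W), all W → L
n=23: reaches L-position 22 → W
n=24: reaches L-position 22 → W
n=25: only reaches 24(W), 23(W), all W → L
n=26: reaches L-position 25 → W
n=27: reaches L-position 25 → W
n=28: only reaches 27(W), 26(W), all W → L
n=29: reaches L-position 28 → W
The losing starting values of n are exactly the entries labelled L in this table (10 of them).

1, 4, 7, 10, 13, 16, 19, 22, 25, 28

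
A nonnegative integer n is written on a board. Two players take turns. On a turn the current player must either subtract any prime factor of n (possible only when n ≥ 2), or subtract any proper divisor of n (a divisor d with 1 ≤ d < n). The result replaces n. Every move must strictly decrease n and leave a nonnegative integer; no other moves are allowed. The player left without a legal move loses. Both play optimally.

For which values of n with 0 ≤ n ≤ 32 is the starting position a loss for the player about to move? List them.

Classify positions by backward induction: terminal positions (no move available) are L. From any other position, the mover wins iff some move reaches an L.
n=0: no move → L
n=1: no move → L
n=2: can move to 0, which is L ⇒ W
n=3: can move to 0, which is L ⇒ W
n=4: moves to 2(W), 3(W); every one is W ⇒ L
n=5: can move to 0, which is L ⇒ W
n=6: can move to 4, which is L ⇒ W
n=7: can move to 0, which is L ⇒ W
n=8: can move to 4, which is L ⇒ W
n=9: moves to 6(W), 8(W); every one is W ⇒ L
n=10: can move to 9, which is L ⇒ W
n=11: can move to 0, which is L ⇒ W
n=12: can move to 9, which is L ⇒ W
n=13: can move to 0, which is L ⇒ W
n=14: moves to 7(W), 12(W), 13(W); every one is W ⇒ L
n=15: can move to 14, which is L ⇒ W
n=16: can move to 14, which is L ⇒ W
n=17: can move to 0, which is L ⇒ W
n=18: can move to 9, which is L ⇒ W
n=19: can move to 0, which is L ⇒ W
n=20: moves to 10(W), 15(W), 16(W), 18(W), 19(W); every one is W ⇒ L
n=21: can move to 14, which is L ⇒ W
n=22: can move to 20, which is L ⇒ W
n=23: can move to 0, which is L ⇒ W
n=24: can move to 20, which is L ⇒ W
n=25: can move to 20, which is L ⇒ W
n=26: moves to 13(W), 24(W), 25(W); every one is W ⇒ L
n=27: can move to 26, which is L ⇒ W
n=28: can move to 14, which is L ⇒ W
n=29: can move to 0, which is L ⇒ W
n=30: can move to 20, which is L ⇒ W
n=31: can move to 0, which is L ⇒ W
n=32: moves to 16(W), 24(W), 28(W), 30(W), 31(W); every one is W ⇒ L
The losing starting values of n are exactly the entries labelled L in this table (8 of them).

0, 1, 4, 9, 14, 20, 26, 32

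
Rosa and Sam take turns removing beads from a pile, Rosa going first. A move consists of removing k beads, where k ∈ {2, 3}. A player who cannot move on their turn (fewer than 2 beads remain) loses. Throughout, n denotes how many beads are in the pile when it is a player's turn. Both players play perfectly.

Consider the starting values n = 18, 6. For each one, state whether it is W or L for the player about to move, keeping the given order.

Classify positions by backward induction: terminal positions (no move available) are L. From any other position, the mover wins iff some move reaches an L.
n=0: no move → L
n=1: no move → L
n=2: reaches L-position 0 → W
n=3: reaches L-position 1 → W
n=4: reaches L-position 1 → W
n=5: only reaches 3(W), 2(W), all W → L
n=6: only reaches 4(W), 3(W), all W → L
n=7: reaches L-position 5 → W
n=8: reaches L-position 6 → W
n=9: reaches L-position 6 → W
n=10: only reaches 8(W), 7(W), all W → L
n=11: only reaches 9(W), 8(W), all W → L
n=12: reaches L-position 10 → W
n=13: reaches L-position 11 → W
n=14: reaches L-position 11 → W
n=15: only reaches 13(W), 12(W), all W → L
n=16: only reaches 14(W), 13(W), all W → L
n=17: reaches L-position 15 → W
n=18: reaches L-position 16 → W

18: W, 6: L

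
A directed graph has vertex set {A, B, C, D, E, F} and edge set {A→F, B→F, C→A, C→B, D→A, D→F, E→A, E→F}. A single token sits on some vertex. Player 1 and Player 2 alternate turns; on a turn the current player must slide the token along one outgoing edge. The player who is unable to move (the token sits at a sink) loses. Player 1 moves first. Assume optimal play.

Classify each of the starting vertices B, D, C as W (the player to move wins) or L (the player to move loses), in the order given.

B: W, D: W, C: L

Compute win/loss labels from the base case upward. A position with no move is L. Any other position is W if it can reach an L in one move, else L.
Every edge goes from a vertex to one that appears earlier in the order F, A, D, B, C, E, so processing vertices in that order labels each vertex after all of its successors.
F: no outgoing edge → L
A: →F(L), so W
D: →F(L), so W
B: →F(L), so W
C: →B(W), A(W) — all W, so L
E: →F(L), so W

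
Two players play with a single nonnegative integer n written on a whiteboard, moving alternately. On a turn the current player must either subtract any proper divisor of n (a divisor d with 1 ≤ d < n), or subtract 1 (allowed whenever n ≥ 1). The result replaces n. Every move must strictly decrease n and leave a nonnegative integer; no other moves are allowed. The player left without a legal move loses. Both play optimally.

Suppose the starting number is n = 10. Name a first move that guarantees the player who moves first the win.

Move to 5.

Classify positions by backward induction: terminal positions (no move available) are L. From any other position, the mover wins iff some move reaches an L.
n=0: no move → L
n=1: →0(L), so W
n=2: →1(W) only, which is W, so L
n=3: →2(L), so W
n=4: →2(L), so W
n=5: →4(W) only, which is W, so L
n=6: →5(L), so W
n=7: →6(W) only, which is W, so L
n=8: →7(L), so W
n=9: →6(W), 8(W) — all W, so L
n=10: →5(L), so W
From 10, the L positions reachable in one move are: 5, 9. Any move reaching one of these is winning.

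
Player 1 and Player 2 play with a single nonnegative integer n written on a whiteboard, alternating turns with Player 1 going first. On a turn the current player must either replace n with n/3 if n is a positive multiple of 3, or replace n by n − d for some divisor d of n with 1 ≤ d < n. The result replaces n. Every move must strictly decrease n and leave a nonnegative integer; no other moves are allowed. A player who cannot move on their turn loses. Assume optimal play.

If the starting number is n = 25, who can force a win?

Player 2 wins.

Positions with no move are L. A position that does have a move is losing for the player to move precisely when every available move leads to a winning position for the opponent. Fill in the labels:
n=0: no move → L
n=1: no move → L
n=2: can move to 1, which is L ⇒ W
n=3: can move to 1, which is L ⇒ W
n=4: moves to 2(W), 3(W); every one is W ⇒ L
n=5: can move to 4, which is L ⇒ W
n=6: can move to 4, which is L ⇒ W
n=7: the only move is to 6(W), a W ⇒ L
n=8: can move to 4, which is L ⇒ W
n=9: moves to 3(W), 6(W), 8(W); every one is W ⇒ L
n=10: can move to 9, which is L ⇒ W
n=11: the only move is to 10(W), a W ⇒ L
n=12: can move to 4, which is L ⇒ W
n=13: the only move is to 12(W), a W ⇒ L
n=14: can move to 7, which is L ⇒ W
n=15: moves to 5(W), 10(W), 12(W), 14(W); every one is W ⇒ L
n=16: can move to 15, which is L ⇒ W
n=17: the only move is to 16(W), a W ⇒ L
n=18: can move to 9, which is L ⇒ W
n=19: the only move is to 18(W), a W ⇒ L
n=20: can move to 15, which is L ⇒ W
n=21: can move to 7, which is L ⇒ W
n=22: can move to 11, which is L ⇒ W
n=23: the only move is to 22(W), a W ⇒ L
n=24: can move to 23, which is L ⇒ W
n=25: moves to 20(W), 24(W); every one is W ⇒ L
The starting position 25 is L: whatever Player 1 does, the opponent receives a W position.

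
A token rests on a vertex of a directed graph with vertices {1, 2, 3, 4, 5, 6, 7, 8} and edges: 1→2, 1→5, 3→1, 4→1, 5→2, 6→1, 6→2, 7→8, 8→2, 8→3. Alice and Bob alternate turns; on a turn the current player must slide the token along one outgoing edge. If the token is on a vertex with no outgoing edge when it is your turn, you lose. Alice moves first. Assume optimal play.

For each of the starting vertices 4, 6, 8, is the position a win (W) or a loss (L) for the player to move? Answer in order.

4: L, 6: W, 8: W

Compute win/loss labels from the base case upward. A position with no move is L. Any other position is W if it can reach an L in one move, else L.
Every edge goes from a vertex to one that appears earlier in the order 2, 5, 1, 3, 4, 8, 6, 7, so processing vertices in that order labels each vertex after all of its successors.
2: no outgoing edge → L
5: reaches L-position 2 → W
1: reaches L-position 2 → W
3: only reaches 1(W), which is W → L
4: only reaches 1(W), which is W → L
8: reaches L-position 3 → W
6: reaches L-position 2 → W
7: only reaches 8(W), which is W → L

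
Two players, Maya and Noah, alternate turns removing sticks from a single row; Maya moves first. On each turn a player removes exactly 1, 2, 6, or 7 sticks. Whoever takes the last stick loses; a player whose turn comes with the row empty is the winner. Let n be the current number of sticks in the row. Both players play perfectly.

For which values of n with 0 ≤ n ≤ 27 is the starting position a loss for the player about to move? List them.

Build the W/L table. Terminal = W. A non-terminal position is W if it has a move to some L; otherwise it is L.
n=0: no move; the opponent has just taken the last stick and therefore loses → W
n=1: →0(W) only, which is W, so L
n=2: →1(L), so W
n=3: →1(L), so W
n=4: →3(W), 2(W) — all W, so L
n=5: →4(L), so W
n=6: →4(L), so W
n=7: →1(L), so W
n=8: →1(L), so W
n=9: →8(W), 7(W), 3(W), 2(W) — all W, so L
n=10: →9(L), so W
n=11: →9(L), so W
n=12: →11(W), 10(W), 6(W), 5(W) — all W, so L
n=13: →12(L), so W
n=14: →12(L), so W
n=15: →9(L), so W
n=16: →9(L), so W
n=17: →16(W), 15(W), 11(W), 10(W) — all W, so L
n=18: →17(L), so W
n=19: →17(L), so W
n=20: →19(W), 18(W), 14(W), 13(W) — all W, so L
n=21: →20(L), so W
n=22: →20(L), so W
n=23: →17(L), so W
n=24: →17(L), so W
n=25: →24(W), 23(W), 19(W), 18(W) — all W, so L
n=26: →25(L), so W
n=27: →25(L), so W
The losing starting values of n are exactly the entries labelled L in this table (7 of them).

1, 4, 9, 12, 17, 20, 25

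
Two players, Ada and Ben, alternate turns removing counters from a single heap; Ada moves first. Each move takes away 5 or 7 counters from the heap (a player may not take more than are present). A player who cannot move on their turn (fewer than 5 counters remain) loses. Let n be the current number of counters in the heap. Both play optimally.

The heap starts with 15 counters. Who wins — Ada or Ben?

Ben wins.

Label each position W (a win for the player to move) or L (a loss). A position with no legal move is L; any other position is W exactly when some move reaches an L, and L when every move reaches a W.
n=0: no move → L
n=1: no move → L
n=2: no move → L
n=3: no move → L
n=4: no move → L
n=5: reaches L-position 0 → W
n=6: reaches L-position 1 → W
n=7: reaches L-position 2 → W
n=8: reaches L-position 3 → W
n=9: reaches L-position 4 → W
n=10: reaches L-position 3 → W
n=11: reaches L-position 4 → W
n=12: only reaches 7(W), 5(W), all W → L
n=13: only reaches 8(W), 6(W), all W → L
n=14: only reaches 9(W), 7(W), all W → L
n=15: only reaches 10(W), 8(W), all W → L
The starting position 15 is L: whatever Ada does, the opponent receives a W position.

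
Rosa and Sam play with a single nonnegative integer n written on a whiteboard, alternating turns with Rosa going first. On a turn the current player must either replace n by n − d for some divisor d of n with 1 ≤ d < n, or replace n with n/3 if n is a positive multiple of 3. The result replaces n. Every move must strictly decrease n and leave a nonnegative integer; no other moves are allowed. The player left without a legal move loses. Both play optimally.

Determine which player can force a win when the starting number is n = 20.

Rosa wins.

Work bottom-up. With no move the player to move loses. Otherwise the position is W if at least one move leads to an L position for the opponent, and L if every move leads to a W.
n=0: no move → L
n=1: no move → L
n=2: can move to 1, which is L ⇒ W
n=3: can move to 1, which is L ⇒ W
n=4: moves to 2(W), 3(W); every one is W ⇒ L
n=5: can move to 4, which is L ⇒ W
n=6: can move to 4, which is L ⇒ W
n=7: the only move is to 6(W), a W ⇒ L
n=8: can move to 4, which is L ⇒ W
n=9: moves to 3(W), 6(W), 8(W); every one is W ⇒ L
n=10: can move to 9, which is L ⇒ W
n=11: the only move is to 10(W), a W ⇒ L
n=12: can move to 4, which is L ⇒ W
n=13: the only move is to 12(W), a W ⇒ L
n=14: can move to 7, which is L ⇒ W
n=15: moves to 5(W), 10(W), 12(W), 14(W); every one is W ⇒ L
n=16: can move to 15, which is L ⇒ W
n=17: the only move is to 16(W), a W ⇒ L
n=18: can move to 9, which is L ⇒ W
n=19: the only move is to 18(W), a W ⇒ L
n=20: can move to 15, which is L ⇒ W
From 20 Rosa can move to 15, reaching an L position.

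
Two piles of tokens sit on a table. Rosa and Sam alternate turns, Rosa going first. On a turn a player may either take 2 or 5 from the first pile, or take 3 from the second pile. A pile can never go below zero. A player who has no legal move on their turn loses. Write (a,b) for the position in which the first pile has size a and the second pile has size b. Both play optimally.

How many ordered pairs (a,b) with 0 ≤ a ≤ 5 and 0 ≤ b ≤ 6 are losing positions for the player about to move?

18

Build the W/L table. Terminal = L. A non-terminal position is W if it has a move to some L; otherwise it is L.
Every move lowers a or b (never raises either), so fill the grid row by row in increasing a, and left to right within a row: each cell's successors are then already labelled.
      b=0  b=1  b=2  b=3  b=4  b=5  b=6
a=0:    L    L    L    W    W    W    L
a=1:    L    L    L    W    W    W    L
a=2:    W    W    W    L    L    L    W
a=3:    W    W    W    L    L    L    W
a=4:    L    L    L    W    W    W    L
a=5:    W    W    W    W    W    W    W
Cells with no legal move (terminal, hence L): (0,0), (0,1), (0,2), (1,0), (1,1), (1,2).
The remaining L cells, each justified by listing all of its moves:
(0,6): →(0,3)(W) only, which is W, so L
(1,6): →(1,3)(W) only, which is W, so L
(2,3): →(0,3)(W), (2,0)(W) — all W, so L
(2,4): →(0,4)(W), (2,1)(W) — all W, so L
(2,5): →(0,5)(W), (2,2)(W) — all W, so L
(3,3): →(1,3)(W), (3,0)(W) — all W, so L
(3,4): →(1,4)(W), (3,1)(W) — all W, so L
(3,5): →(1,5)(W), (3,2)(W) — all W, so L
(4,0): →(2,0)(W) only, which is W, so L
(4,1): →(2,1)(W) only, which is W, so L
(4,2): →(2,2)(W) only, which is W, so L
(4,6): →(2,6)(W), (4,3)(W) — all W, so L
Every other cell has at least one move into one of the L cells above, so it is W.
L cells per row: a=0: 4, a=1: 4, a=2: 3, a=3: 3, a=4: 4, a=5: 0; total 18.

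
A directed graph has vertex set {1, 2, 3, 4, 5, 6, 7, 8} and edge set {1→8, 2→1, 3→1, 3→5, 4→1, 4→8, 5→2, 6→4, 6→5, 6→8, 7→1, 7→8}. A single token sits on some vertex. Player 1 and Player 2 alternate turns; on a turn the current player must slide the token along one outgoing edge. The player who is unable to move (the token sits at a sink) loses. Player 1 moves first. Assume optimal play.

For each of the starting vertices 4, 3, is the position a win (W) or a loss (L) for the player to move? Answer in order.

Build the W/L table. Terminal = L. A non-terminal position is W if it has a move to some L; otherwise it is L.
Every edge goes from a vertex to one that appears earlier in the order 8, 1, 4, 2, 7, 5, 3, 6, so processing vertices in that order labels each vertex after all of its successors.
8: no outgoing edge → L
1: can move to 8, which is L ⇒ W
4: can move to 8, which is L ⇒ W
2: the only move is to 1(W), a W ⇒ L
7: can move to 8, which is L ⇒ W
5: can move to 2, which is L ⇒ W
3: moves to 5(W), 1(W); every one is W ⇒ L
6: can move to 8, which is L ⇒ W

4: W, 3: L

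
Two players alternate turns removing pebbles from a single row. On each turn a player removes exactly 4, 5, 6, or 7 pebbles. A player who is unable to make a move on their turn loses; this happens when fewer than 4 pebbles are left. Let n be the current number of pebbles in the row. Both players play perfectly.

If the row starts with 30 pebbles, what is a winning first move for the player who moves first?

Remove 5, leaving 25.

Label each position W (a win for the player to move) or L (a loss). A position with no legal move is L; any other position is W exactly when some move reaches an L, and L when every move reaches a W.
n=0: no move → L
n=1: no move → L
n=2: no move → L
n=3: no move → L
n=4: →0(L), so W
n=5: →1(L), so W
n=6: →2(L), so W
n=7: →3(L), so W
n=8: →3(L), so W
n=9: →3(L), so W
n=10: →3(L), so W
n=11: →7(W), 6(W), 5(W), 4(W) — all W, so L
n=12: →8(W), 7(W), 6(W), 5(W) — all W, so L
n=13: →9(W), 8(W), 7(W), 6(W) — all W, so L
n=14: →10(W), 9(W), 8(W), 7(W) — all W, so L
n=15: →11(L), so W
n=16: →12(L), so W
n=17: →13(L), so W
n=18: →14(L), so W
n=19: →14(L), so W
n=20: →14(L), so W
n=21: →14(L), so W
n=22: →18(W), 17(W), 16(W), 15(W) — all W, so L
n=23: →19(W), 18(W), 17(W), 16(W) — all W, so L
n=24: →20(W), 19(W), 18(W), 17(W) — all W, so L
n=25: →21(W), 20(W), 19(W), 18(W) — all W, so L
n=26: →22(L), so W
n=27: →23(L), so W
n=28: →24(L), so W
n=29: →25(L), so W
n=30: →25(L), so W
From 30, the L positions reachable in one move are: 25, 24, 23. Any move reaching one of these is winning.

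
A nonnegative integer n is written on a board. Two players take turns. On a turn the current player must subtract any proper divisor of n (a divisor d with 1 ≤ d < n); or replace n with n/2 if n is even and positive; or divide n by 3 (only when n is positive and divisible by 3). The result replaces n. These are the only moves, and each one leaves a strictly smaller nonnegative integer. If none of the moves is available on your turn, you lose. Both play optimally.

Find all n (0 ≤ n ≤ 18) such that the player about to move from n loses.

0, 1, 4, 7, 9, 11, 13, 15, 17

Positions with no move are L. A position that does have a move is losing for the player to move precisely when every available move leads to a winning position for the opponent. Fill in the labels:
n=0: no move → L
n=1: no move → L
n=2: →1(L), so W
n=3: →1(L), so W
n=4: →2(W), 3(W) — all W, so L
n=5: →4(L), so W
n=6: →4(L), so W
n=7: →6(W) only, which is W, so L
n=8: →4(L), so W
n=9: →3(W), 6(W), 8(W) — all W, so L
n=10: →9(L), so W
n=11: →10(W) only, which is W, so L
n=12: →4(L), so W
n=13: →12(W) only, which is W, so L
n=14: →7(L), so W
n=15: →5(W), 10(W), 12(W), 14(W) — all W, so L
n=16: →15(L), so W
n=17: →16(W) only, which is W, so L
n=18: →9(L), so W
The losing starting values of n are exactly the entries labelled L in this table (9 of them).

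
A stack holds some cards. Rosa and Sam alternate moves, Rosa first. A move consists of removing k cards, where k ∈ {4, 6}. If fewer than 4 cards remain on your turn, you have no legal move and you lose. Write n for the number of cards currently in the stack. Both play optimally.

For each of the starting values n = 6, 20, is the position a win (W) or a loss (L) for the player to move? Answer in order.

6: W, 20: L

Label each position W (a win for the player to move) or L (a loss). A position with no legal move is L; any other position is W exactly when some move reaches an L, and L when every move reaches a W.
n=0: no move → L
n=1: no move → L
n=2: no move → L
n=3: no move → L
n=4: can move to 0, which is L ⇒ W
n=5: can move to 1, which is L ⇒ W
n=6: can move to 2, which is L ⇒ W
n=7: can move to 3, which is L ⇒ W
n=8: can move to 2, which is L ⇒ W
n=9: can move to 3, which is L ⇒ W
n=10: moves to 6(W), 4(W); every one is W ⇒ L
n=11: moves to 7(W), 5(W); every one is W ⇒ L
n=12: moves to 8(W), 6(W); every one is W ⇒ L
n=13: moves to 9(W), 7(W); every one is W ⇒ L
n=14: can move to 10, which is L ⇒ W
n=15: can move to 11, which is L ⇒ W
n=16: can move to 12, which is L ⇒ W
n=17: can move to 13, which is L ⇒ W
n=18: can move to 12, which is L ⇒ W
n=19: can move to 13, which is L ⇒ W
n=20: moves to 16(W), 14(W); every one is W ⇒ L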